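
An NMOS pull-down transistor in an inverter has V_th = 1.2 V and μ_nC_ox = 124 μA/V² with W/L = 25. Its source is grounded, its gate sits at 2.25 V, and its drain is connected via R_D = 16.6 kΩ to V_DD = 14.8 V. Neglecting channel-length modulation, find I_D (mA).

I_D = 0.873 mA

V_GS = V_G = 2.25 V, so V_ov = 2.25 − 1.2 = 1.05 V.
k_n = μ_nC_ox · (W/L) = 3.1 mA/V².
Assume saturation: I_D = ½ k_n V_ov² = 0.5 × 3.1 × 1.05² = 1.71 mA, giving V_DS = V_DD − I_D R_D = 14.8 − 1.71 × 16.6 = -13.6 V.
But -13.6 V < V_ov = 1.05 V, so the device is actually in triode.
In triode I_D = k_n[V_ov V_DS − ½ V_DS²] and I_D = (V_DD − V_DS)/R_D. Equating: 25.7 V_DS² − 55.03 V_DS + 14.8 = 0, giving V_DS = 0.315 V (the root below V_ov).
I_D = (14.8 − 0.315) / 16.6 = 0.873 mA.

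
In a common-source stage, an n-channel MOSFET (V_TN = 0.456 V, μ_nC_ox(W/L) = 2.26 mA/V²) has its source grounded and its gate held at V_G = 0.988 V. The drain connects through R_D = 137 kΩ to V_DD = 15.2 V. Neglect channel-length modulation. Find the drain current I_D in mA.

V_GS = V_G = 0.988 V, so V_ov = 0.988 − 0.456 = 0.532 V.
Assume saturation: I_D = ½ k_n V_ov² = 0.5 × 2.26 × 0.532² = 0.32 mA, giving V_DS = V_DD − I_D R_D = 15.2 − 0.32 × 137 = -28.6 V.
But -28.6 V < V_ov = 0.532 V, so the device is actually in triode.
In triode I_D = k_n[V_ov V_DS − ½ V_DS²] and I_D = (V_DD − V_DS)/R_D. Equating: 155 V_DS² − 165.7 V_DS + 15.2 = 0, giving V_DS = 0.101 V (the root below V_ov).
I_D = (15.2 − 0.101) / 137 = 0.11 mA.

I_D = 0.110 mA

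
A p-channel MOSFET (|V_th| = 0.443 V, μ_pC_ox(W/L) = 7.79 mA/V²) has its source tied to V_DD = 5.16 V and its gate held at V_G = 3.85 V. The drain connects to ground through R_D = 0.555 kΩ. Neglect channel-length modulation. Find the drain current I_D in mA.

I_D = 2.93 mA

V_SG = V_DD − V_G = 5.16 − 3.85 = 1.31 V, so V_ov = 1.31 − 0.443 = 0.867 V.
Assume saturation: I_D = ½ k_p V_ov² = 0.5 × 7.79 × 0.867² = 2.93 mA, giving V_SD = V_DD − I_D R_D = 5.16 − 2.93 × 0.555 = 3.54 V.
V_SD = 3.54 V ≥ V_ov = 0.867 V, confirming saturation.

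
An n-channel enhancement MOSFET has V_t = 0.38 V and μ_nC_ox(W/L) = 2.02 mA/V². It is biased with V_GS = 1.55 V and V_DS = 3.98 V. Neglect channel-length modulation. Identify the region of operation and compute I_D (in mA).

V_ov = V_GS − V_t = 1.55 − 0.38 = 1.17 V.
Since V_DS = 3.98 V ≥ V_ov = 1.17 V, the device is in saturation.
I_D = ½ k_n V_ov² = 0.5 × 2.02 × 1.17² = 1.38 mA.

Saturation; I_D = 1.38 mA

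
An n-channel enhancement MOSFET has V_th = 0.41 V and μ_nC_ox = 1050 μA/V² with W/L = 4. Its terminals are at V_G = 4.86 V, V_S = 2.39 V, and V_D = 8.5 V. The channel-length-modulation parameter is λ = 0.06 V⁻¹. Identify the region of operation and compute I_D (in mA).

Saturation; I_D = 12.2 mA

V_GS = V_G − V_S = 4.86 − 2.39 = 2.47 V; V_DS = V_D − V_S = 8.5 − 2.39 = 6.11 V.
k_n = μ_nC_ox · (W/L) = 4.2 mA/V².
V_ov = V_GS − V_th = 2.47 − 0.41 = 2.06 V.
Since V_DS = 6.11 V ≥ V_ov = 2.06 V, the device is in saturation.
I_D = ½ k_n V_ov² (1 + λ V_DS) = 0.5 × 4.2 × 2.06² × (1 + 0.06 × 6.11) = 12.2 mA.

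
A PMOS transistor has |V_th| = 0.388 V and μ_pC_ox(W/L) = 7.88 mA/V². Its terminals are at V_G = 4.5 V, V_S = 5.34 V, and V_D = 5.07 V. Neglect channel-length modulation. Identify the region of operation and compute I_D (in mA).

V_SG = V_S − V_G = 5.34 − 4.5 = 0.84 V; V_SD = V_S − V_D = 5.34 − 5.07 = 0.27 V.
V_ov = V_SG − |V_th| = 0.84 − 0.388 = 0.452 V.
Since V_SD = 0.27 V < V_ov = 0.452 V, the device is in the triode region.
I_D = k_p [V_ov · V_SD − ½ V_SD²] = 7.88 × [0.452 × 0.27 − 0.5 × 0.27²] = 0.674 mA.

Triode; I_D = 0.674 mA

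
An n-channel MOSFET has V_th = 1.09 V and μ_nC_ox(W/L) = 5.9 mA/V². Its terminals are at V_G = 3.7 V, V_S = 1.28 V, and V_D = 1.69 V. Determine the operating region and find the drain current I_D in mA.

V_GS = V_G − V_S = 3.7 − 1.28 = 2.42 V; V_DS = V_D − V_S = 1.69 − 1.28 = 0.41 V.
V_ov = V_GS − V_th = 2.42 − 1.09 = 1.33 V.
Since V_DS = 0.41 V < V_ov = 1.33 V, the device is in the triode region.
I_D = k_n [V_ov · V_DS − ½ V_DS²] = 5.9 × [1.33 × 0.41 − 0.5 × 0.41²] = 2.72 mA.

Triode; I_D = 2.72 mA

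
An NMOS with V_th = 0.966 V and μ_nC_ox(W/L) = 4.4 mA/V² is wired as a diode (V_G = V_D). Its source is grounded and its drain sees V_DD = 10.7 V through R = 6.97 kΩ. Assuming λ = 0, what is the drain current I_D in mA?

I_D = 1.29 mA

With gate tied to drain, V_GS = V_DS ≥ V_GS − V_th, so the device is in saturation.
KCL at the drain: ½ k_n (V_GS − V_th)² = (V_DD − V_GS)/R.
Let x = V_GS − 0.966. Then 15.3 x² + x − 9.734 = 0, giving x = 0.765 V (positive root), so V_GS = 1.73 V.
I_D = (V_DD − V_GS)/R = (10.7 − 1.73) / 6.97 = 1.29 mA.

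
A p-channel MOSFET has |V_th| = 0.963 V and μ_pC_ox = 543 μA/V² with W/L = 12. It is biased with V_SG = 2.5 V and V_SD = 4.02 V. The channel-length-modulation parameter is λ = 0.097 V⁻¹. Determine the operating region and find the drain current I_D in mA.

Saturation; I_D = 10.7 mA

k_p = μ_pC_ox · (W/L) = 6.516 mA/V².
V_ov = V_SG − |V_th| = 2.5 − 0.963 = 1.54 V.
Since V_SD = 4.02 V ≥ V_ov = 1.54 V, the device is in saturation.
I_D = ½ k_p V_ov² (1 + λ V_SD) = 0.5 × 6.516 × 1.54² × (1 + 0.097 × 4.02) = 10.7 mA.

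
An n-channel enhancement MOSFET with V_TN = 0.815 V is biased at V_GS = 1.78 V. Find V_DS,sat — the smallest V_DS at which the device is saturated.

The boundary between triode and saturation is V_DS = V_GS − V_TN = V_ov.
V_ov = 1.78 − 0.815 = 0.965 V.

V_DS,sat = 0.965 V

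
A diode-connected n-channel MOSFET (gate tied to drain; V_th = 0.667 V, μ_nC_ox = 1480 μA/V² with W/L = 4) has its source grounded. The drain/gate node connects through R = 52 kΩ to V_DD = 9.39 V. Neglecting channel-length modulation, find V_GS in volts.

V_GS = 0.902 V

With gate tied to drain, V_GS = V_DS ≥ V_GS − V_th, so the device is in saturation.
k_n = μ_nC_ox · (W/L) = 5.92 mA/V².
KCL at the drain: ½ k_n (V_GS − V_th)² = (V_DD − V_GS)/R.
Let x = V_GS − 0.667. Then 154 x² + x − 8.723 = 0, giving x = 0.235 V (positive root), so V_GS = 0.902 V.
I_D = (V_DD − V_GS)/R = (9.39 − 0.902) / 52 = 0.163 mA.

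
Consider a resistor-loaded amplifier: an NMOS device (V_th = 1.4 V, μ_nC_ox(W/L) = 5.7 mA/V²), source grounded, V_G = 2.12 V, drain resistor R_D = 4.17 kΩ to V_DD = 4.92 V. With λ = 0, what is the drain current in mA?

V_GS = V_G = 2.12 V, so V_ov = 2.12 − 1.4 = 0.72 V.
Assume saturation: I_D = ½ k_n V_ov² = 0.5 × 5.7 × 0.72² = 1.48 mA, giving V_DS = V_DD − I_D R_D = 4.92 − 1.48 × 4.17 = -1.24 V.
But -1.24 V < V_ov = 0.72 V, so the device is actually in triode.
In triode I_D = k_n[V_ov V_DS − ½ V_DS²] and I_D = (V_DD − V_DS)/R_D. Equating: 11.9 V_DS² − 18.11 V_DS + 4.92 = 0, giving V_DS = 0.354 V (the root below V_ov).
I_D = (4.92 − 0.354) / 4.17 = 1.1 mA.

I_D = 1.10 mA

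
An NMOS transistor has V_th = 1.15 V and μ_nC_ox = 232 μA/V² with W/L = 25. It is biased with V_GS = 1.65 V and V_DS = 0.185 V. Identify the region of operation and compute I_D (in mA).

k_n = μ_nC_ox · (W/L) = 5.8 mA/V².
V_ov = V_GS − V_th = 1.65 − 1.15 = 0.5 V.
Since V_DS = 0.185 V < V_ov = 0.5 V, the device is in the triode region.
I_D = k_n [V_ov · V_DS − ½ V_DS²] = 5.8 × [0.5 × 0.185 − 0.5 × 0.185²] = 0.437 mA.

Triode; I_D = 0.437 mA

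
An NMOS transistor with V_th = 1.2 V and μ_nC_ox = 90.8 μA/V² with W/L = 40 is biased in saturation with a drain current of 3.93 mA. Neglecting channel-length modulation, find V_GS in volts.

V_GS = 2.67 V

k_n = μ_nC_ox · (W/L) = 3.632 mA/V².
In saturation I_D = ½ k_n (V_GS − V_th)², so V_GS − V_th = √(2 I_D / k_n) = √(2 × 3.93 / 3.632) = 1.47 V.
V_GS = 1.2 + 1.47 = 2.67 V.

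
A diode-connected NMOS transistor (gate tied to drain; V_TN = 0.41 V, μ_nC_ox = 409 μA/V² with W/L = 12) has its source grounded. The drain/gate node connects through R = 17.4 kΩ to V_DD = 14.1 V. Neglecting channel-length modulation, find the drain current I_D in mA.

With gate tied to drain, V_GS = V_DS ≥ V_GS − V_TN, so the device is in saturation.
k_n = μ_nC_ox · (W/L) = 4.908 mA/V².
KCL at the drain: ½ k_n (V_GS − V_TN)² = (V_DD − V_GS)/R.
Let x = V_GS − 0.41. Then 42.7 x² + x − 13.69 = 0, giving x = 0.555 V (positive root), so V_GS = 0.965 V.
I_D = (V_DD − V_GS)/R = (14.1 − 0.965) / 17.4 = 0.755 mA.

I_D = 0.755 mA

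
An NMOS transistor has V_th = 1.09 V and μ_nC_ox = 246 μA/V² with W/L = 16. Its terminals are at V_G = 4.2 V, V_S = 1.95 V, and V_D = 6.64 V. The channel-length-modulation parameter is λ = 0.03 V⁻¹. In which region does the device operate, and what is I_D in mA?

Saturation; I_D = 3.02 mA

V_GS = V_G − V_S = 4.2 − 1.95 = 2.25 V; V_DS = V_D − V_S = 6.64 − 1.95 = 4.69 V.
k_n = μ_nC_ox · (W/L) = 3.936 mA/V².
V_ov = V_GS − V_th = 2.25 − 1.09 = 1.16 V.
Since V_DS = 4.69 V ≥ V_ov = 1.16 V, the device is in saturation.
I_D = ½ k_n V_ov² (1 + λ V_DS) = 0.5 × 3.936 × 1.16² × (1 + 0.03 × 4.69) = 3.02 mA.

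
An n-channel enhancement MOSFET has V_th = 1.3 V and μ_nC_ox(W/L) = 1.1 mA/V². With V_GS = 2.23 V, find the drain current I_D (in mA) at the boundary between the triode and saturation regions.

At the boundary V_DS = V_ov = V_GS − V_th = 2.23 − 1.3 = 0.93 V.
I_D = ½ k_n V_ov² = 0.5 × 1.1 × 0.93² = 0.476 mA.

I_D = 0.476 mA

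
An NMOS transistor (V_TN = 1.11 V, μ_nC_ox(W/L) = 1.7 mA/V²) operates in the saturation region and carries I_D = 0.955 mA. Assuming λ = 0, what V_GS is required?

V_GS = 2.17 V

In saturation I_D = ½ k_n (V_GS − V_TN)², so V_GS − V_TN = √(2 I_D / k_n) = √(2 × 0.955 / 1.7) = 1.06 V.
V_GS = 1.11 + 1.06 = 2.17 V.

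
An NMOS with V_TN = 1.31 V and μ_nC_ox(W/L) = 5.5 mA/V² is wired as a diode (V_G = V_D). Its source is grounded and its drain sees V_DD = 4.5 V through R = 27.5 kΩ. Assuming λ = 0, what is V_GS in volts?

V_GS = 1.51 V

With gate tied to drain, V_GS = V_DS ≥ V_GS − V_TN, so the device is in saturation.
KCL at the drain: ½ k_n (V_GS − V_TN)² = (V_DD − V_GS)/R.
Let x = V_GS − 1.31. Then 75.6 x² + x − 3.19 = 0, giving x = 0.199 V (positive root), so V_GS = 1.51 V.
I_D = (V_DD − V_GS)/R = (4.5 − 1.51) / 27.5 = 0.109 mA.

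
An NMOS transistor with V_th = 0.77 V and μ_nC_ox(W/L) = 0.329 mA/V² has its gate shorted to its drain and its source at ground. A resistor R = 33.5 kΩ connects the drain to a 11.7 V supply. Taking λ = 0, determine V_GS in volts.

With gate tied to drain, V_GS = V_DS ≥ V_GS − V_th, so the device is in saturation.
KCL at the drain: ½ k_n (V_GS − V_th)² = (V_DD − V_GS)/R.
Let x = V_GS − 0.77. Then 5.51 x² + x − 10.93 = 0, giving x = 1.32 V (positive root), so V_GS = 2.09 V.
I_D = (V_DD − V_GS)/R = (11.7 − 2.09) / 33.5 = 0.287 mA.

V_GS = 2.09 V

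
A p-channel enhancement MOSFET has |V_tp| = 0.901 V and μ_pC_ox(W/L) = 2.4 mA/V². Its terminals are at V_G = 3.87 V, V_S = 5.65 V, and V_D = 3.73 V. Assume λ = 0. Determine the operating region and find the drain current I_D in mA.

Saturation; I_D = 0.927 mA

V_SG = V_S − V_G = 5.65 − 3.87 = 1.78 V; V_SD = V_S − V_D = 5.65 − 3.73 = 1.92 V.
V_ov = V_SG − |V_tp| = 1.78 − 0.901 = 0.879 V.
Since V_SD = 1.92 V ≥ V_ov = 0.879 V, the device is in saturation.
I_D = ½ k_p V_ov² = 0.5 × 2.4 × 0.879² = 0.927 mA.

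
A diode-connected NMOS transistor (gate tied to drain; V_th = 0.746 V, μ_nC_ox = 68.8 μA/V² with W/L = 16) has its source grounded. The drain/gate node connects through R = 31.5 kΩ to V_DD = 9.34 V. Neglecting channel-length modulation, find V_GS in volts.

With gate tied to drain, V_GS = V_DS ≥ V_GS − V_th, so the device is in saturation.
k_n = μ_nC_ox · (W/L) = 1.101 mA/V².
KCL at the drain: ½ k_n (V_GS − V_th)² = (V_DD − V_GS)/R.
Let x = V_GS − 0.746. Then 17.3 x² + x − 8.594 = 0, giving x = 0.676 V (positive root), so V_GS = 1.42 V.
I_D = (V_DD − V_GS)/R = (9.34 − 1.42) / 31.5 = 0.251 mA.

V_GS = 1.42 V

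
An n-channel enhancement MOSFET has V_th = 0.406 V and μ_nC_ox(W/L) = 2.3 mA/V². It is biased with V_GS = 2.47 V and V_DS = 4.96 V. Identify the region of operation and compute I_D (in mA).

Saturation; I_D = 4.90 mA

V_ov = V_GS − V_th = 2.47 − 0.406 = 2.06 V.
Since V_DS = 4.96 V ≥ V_ov = 2.06 V, the device is in saturation.
I_D = ½ k_n V_ov² = 0.5 × 2.3 × 2.06² = 4.9 mA.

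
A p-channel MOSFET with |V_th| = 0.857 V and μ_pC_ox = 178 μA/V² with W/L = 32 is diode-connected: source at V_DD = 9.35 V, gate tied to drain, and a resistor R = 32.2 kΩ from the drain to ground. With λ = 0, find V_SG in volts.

V_SG = 1.16 V

With gate tied to drain, V_SG = V_SD ≥ V_SG − |V_th|, so the device is in saturation.
k_p = μ_pC_ox · (W/L) = 5.696 mA/V².
KCL at the drain: ½ k_p (V_SG − |V_th|)² = (V_DD − V_SG)/R.
Let x = V_SG − 0.857. Then 91.7 x² + x − 8.493 = 0, giving x = 0.299 V (positive root), so V_SG = 1.16 V.
I_D = (V_DD − V_SG)/R = (9.35 − 1.16) / 32.2 = 0.254 mA.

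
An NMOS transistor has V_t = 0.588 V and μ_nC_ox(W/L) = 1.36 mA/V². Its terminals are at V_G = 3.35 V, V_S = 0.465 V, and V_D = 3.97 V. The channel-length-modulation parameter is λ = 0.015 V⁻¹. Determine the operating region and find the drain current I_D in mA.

V_GS = V_G − V_S = 3.35 − 0.465 = 2.89 V; V_DS = V_D − V_S = 3.97 − 0.465 = 3.51 V.
V_ov = V_GS − V_t = 2.89 − 0.588 = 2.3 V.
Since V_DS = 3.51 V ≥ V_ov = 2.3 V, the device is in saturation.
I_D = ½ k_n V_ov² (1 + λ V_DS) = 0.5 × 1.36 × 2.3² × (1 + 0.015 × 3.51) = 3.78 mA.

Saturation; I_D = 3.78 mA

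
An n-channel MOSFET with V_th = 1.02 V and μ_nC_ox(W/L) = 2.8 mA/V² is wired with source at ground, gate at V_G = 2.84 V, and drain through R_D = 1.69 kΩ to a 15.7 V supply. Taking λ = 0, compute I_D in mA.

V_GS = V_G = 2.84 V, so V_ov = 2.84 − 1.02 = 1.82 V.
Assume saturation: I_D = ½ k_n V_ov² = 0.5 × 2.8 × 1.82² = 4.64 mA, giving V_DS = V_DD − I_D R_D = 15.7 − 4.64 × 1.69 = 7.86 V.
V_DS = 7.86 V ≥ V_ov = 1.82 V, confirming saturation.

I_D = 4.64 mA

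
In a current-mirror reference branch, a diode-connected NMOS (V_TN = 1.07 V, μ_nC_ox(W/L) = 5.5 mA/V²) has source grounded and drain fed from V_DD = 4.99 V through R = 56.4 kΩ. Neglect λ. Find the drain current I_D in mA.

With gate tied to drain, V_GS = V_DS ≥ V_GS − V_TN, so the device is in saturation.
KCL at the drain: ½ k_n (V_GS − V_TN)² = (V_DD − V_GS)/R.
Let x = V_GS − 1.07. Then 155 x² + x − 3.92 = 0, giving x = 0.156 V (positive root), so V_GS = 1.23 V.
I_D = (V_DD − V_GS)/R = (4.99 − 1.23) / 56.4 = 0.0667 mA.

I_D = 0.0667 mA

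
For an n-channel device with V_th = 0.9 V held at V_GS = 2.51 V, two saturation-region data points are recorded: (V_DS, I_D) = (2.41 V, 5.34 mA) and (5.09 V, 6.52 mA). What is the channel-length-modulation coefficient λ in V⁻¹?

λ = 0.103 V⁻¹

With V_GS fixed, I_D ∝ (1 + λ V_DS) in saturation, so I_D2/I_D1 = (1 + λ V_DS2)/(1 + λ V_DS1).
6.52/5.34 = 1.221 = (1 + 5.09 λ)/(1 + 2.41 λ).
Solving: λ (I_D1 V_DS2 − I_D2 V_DS1) = I_D2 − I_D1, so λ = (6.52 − 5.34) / (5.34 × 5.09 − 6.52 × 2.41) = 1.18 / 11.5 = 0.103 V⁻¹.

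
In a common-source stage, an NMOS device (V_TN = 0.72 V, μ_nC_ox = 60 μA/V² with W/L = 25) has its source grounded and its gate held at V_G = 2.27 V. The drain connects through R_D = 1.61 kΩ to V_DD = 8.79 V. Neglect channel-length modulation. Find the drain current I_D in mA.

V_GS = V_G = 2.27 V, so V_ov = 2.27 − 0.72 = 1.55 V.
k_n = μ_nC_ox · (W/L) = 1.5 mA/V².
Assume saturation: I_D = ½ k_n V_ov² = 0.5 × 1.5 × 1.55² = 1.8 mA, giving V_DS = V_DD − I_D R_D = 8.79 − 1.8 × 1.61 = 5.89 V.
V_DS = 5.89 V ≥ V_ov = 1.55 V, confirming saturation.

I_D = 1.80 mA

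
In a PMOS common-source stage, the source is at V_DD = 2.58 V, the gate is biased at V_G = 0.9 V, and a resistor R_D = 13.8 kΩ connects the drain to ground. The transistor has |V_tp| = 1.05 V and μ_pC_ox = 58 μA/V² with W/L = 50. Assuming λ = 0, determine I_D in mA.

I_D = 0.179 mA

V_SG = V_DD − V_G = 2.58 − 0.9 = 1.68 V, so V_ov = 1.68 − 1.05 = 0.63 V.
k_p = μ_pC_ox · (W/L) = 2.9 mA/V².
Assume saturation: I_D = ½ k_p V_ov² = 0.5 × 2.9 × 0.63² = 0.576 mA, giving V_SD = V_DD − I_D R_D = 2.58 − 0.576 × 13.8 = -5.36 V.
But -5.36 V < V_ov = 0.63 V, so the device is actually in triode.
In triode I_D = k_p[V_ov V_SD − ½ V_SD²] and I_D = (V_DD − V_SD)/R_D. Equating: 20 V_SD² − 26.21 V_SD + 2.58 = 0, giving V_SD = 0.107 V (the root below V_ov).
I_D = (2.58 − 0.107) / 13.8 = 0.179 mA.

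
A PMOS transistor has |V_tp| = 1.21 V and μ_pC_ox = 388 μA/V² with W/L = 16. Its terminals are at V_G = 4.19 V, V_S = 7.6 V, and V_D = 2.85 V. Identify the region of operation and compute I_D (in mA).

Saturation; I_D = 15.0 mA

V_SG = V_S − V_G = 7.6 − 4.19 = 3.41 V; V_SD = V_S − V_D = 7.6 − 2.85 = 4.75 V.
k_p = μ_pC_ox · (W/L) = 6.208 mA/V².
V_ov = V_SG − |V_tp| = 3.41 − 1.21 = 2.2 V.
Since V_SD = 4.75 V ≥ V_ov = 2.2 V, the device is in saturation.
I_D = ½ k_p V_ov² = 0.5 × 6.208 × 2.2² = 15 mA.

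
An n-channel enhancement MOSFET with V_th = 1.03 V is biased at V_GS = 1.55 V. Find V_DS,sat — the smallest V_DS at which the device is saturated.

V_DS,sat = 0.520 V

The boundary between triode and saturation is V_DS = V_GS − V_th = V_ov.
V_ov = 1.55 − 1.03 = 0.52 V.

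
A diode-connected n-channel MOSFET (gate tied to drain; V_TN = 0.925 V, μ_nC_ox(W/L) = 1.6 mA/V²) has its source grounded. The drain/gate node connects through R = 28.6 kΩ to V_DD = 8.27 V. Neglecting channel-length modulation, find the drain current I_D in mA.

I_D = 0.238 mA

With gate tied to drain, V_GS = V_DS ≥ V_GS − V_TN, so the device is in saturation.
KCL at the drain: ½ k_n (V_GS − V_TN)² = (V_DD − V_GS)/R.
Let x = V_GS − 0.925. Then 22.9 x² + x − 7.345 = 0, giving x = 0.545 V (positive root), so V_GS = 1.47 V.
I_D = (V_DD − V_GS)/R = (8.27 − 1.47) / 28.6 = 0.238 mA.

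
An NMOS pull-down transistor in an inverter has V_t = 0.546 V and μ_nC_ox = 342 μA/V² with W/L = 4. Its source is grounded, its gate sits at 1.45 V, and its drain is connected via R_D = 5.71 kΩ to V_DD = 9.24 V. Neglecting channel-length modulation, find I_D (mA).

V_GS = V_G = 1.45 V, so V_ov = 1.45 − 0.546 = 0.904 V.
k_n = μ_nC_ox · (W/L) = 1.368 mA/V².
Assume saturation: I_D = ½ k_n V_ov² = 0.5 × 1.368 × 0.904² = 0.559 mA, giving V_DS = V_DD − I_D R_D = 9.24 − 0.559 × 5.71 = 6.05 V.
V_DS = 6.05 V ≥ V_ov = 0.904 V, confirming saturation.

I_D = 0.559 mA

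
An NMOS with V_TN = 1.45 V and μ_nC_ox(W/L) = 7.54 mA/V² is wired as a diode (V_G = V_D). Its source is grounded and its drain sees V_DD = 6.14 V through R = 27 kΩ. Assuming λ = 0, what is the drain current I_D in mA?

With gate tied to drain, V_GS = V_DS ≥ V_GS − V_TN, so the device is in saturation.
KCL at the drain: ½ k_n (V_GS − V_TN)² = (V_DD − V_GS)/R.
Let x = V_GS − 1.45. Then 102 x² + x − 4.69 = 0, giving x = 0.21 V (positive root), so V_GS = 1.66 V.
I_D = (V_DD − V_GS)/R = (6.14 − 1.66) / 27 = 0.166 mA.

I_D = 0.166 mA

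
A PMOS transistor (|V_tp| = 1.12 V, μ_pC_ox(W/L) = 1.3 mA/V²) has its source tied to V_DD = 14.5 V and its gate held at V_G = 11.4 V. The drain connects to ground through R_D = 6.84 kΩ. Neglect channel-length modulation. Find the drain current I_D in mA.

I_D = 1.97 mA

V_SG = V_DD − V_G = 14.5 − 11.4 = 3.1 V, so V_ov = 3.1 − 1.12 = 1.98 V.
Assume saturation: I_D = ½ k_p V_ov² = 0.5 × 1.3 × 1.98² = 2.55 mA, giving V_SD = V_DD − I_D R_D = 14.5 − 2.55 × 6.84 = -2.93 V.
But -2.93 V < V_ov = 1.98 V, so the device is actually in triode.
In triode I_D = k_p[V_ov V_SD − ½ V_SD²] and I_D = (V_DD − V_SD)/R_D. Equating: 4.45 V_SD² − 18.61 V_SD + 14.5 = 0, giving V_SD = 1.04 V (the root below V_ov).
I_D = (14.5 − 1.04) / 6.84 = 1.97 mA.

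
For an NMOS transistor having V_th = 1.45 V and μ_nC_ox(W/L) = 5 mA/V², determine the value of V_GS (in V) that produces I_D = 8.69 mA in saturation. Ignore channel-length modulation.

V_GS = 3.31 V

In saturation I_D = ½ k_n (V_GS − V_th)², so V_GS − V_th = √(2 I_D / k_n) = √(2 × 8.69 / 5) = 1.86 V.
V_GS = 1.45 + 1.86 = 3.31 V.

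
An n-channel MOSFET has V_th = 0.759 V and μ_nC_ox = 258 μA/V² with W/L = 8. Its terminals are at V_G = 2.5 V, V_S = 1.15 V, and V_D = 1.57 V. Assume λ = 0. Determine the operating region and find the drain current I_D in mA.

Triode; I_D = 0.330 mA

V_GS = V_G − V_S = 2.5 − 1.15 = 1.35 V; V_DS = V_D − V_S = 1.57 − 1.15 = 0.42 V.
k_n = μ_nC_ox · (W/L) = 2.064 mA/V².
V_ov = V_GS − V_th = 1.35 − 0.759 = 0.591 V.
Since V_DS = 0.42 V < V_ov = 0.591 V, the device is in the triode region.
I_D = k_n [V_ov · V_DS − ½ V_DS²] = 2.064 × [0.591 × 0.42 − 0.5 × 0.42²] = 0.33 mA.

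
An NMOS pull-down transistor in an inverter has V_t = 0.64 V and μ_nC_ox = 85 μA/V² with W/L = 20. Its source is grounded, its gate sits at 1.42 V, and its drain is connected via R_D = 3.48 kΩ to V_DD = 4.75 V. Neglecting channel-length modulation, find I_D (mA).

V_GS = V_G = 1.42 V, so V_ov = 1.42 − 0.64 = 0.78 V.
k_n = μ_nC_ox · (W/L) = 1.7 mA/V².
Assume saturation: I_D = ½ k_n V_ov² = 0.5 × 1.7 × 0.78² = 0.517 mA, giving V_DS = V_DD − I_D R_D = 4.75 − 0.517 × 3.48 = 2.95 V.
V_DS = 2.95 V ≥ V_ov = 0.78 V, confirming saturation.

I_D = 0.517 mA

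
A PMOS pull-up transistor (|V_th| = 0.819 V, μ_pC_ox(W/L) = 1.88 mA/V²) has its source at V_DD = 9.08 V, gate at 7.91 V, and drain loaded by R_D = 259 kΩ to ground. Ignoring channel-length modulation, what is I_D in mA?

I_D = 0.0348 mA

V_SG = V_DD − V_G = 9.08 − 7.91 = 1.17 V, so V_ov = 1.17 − 0.819 = 0.351 V.
Assume saturation: I_D = ½ k_p V_ov² = 0.5 × 1.88 × 0.351² = 0.116 mA, giving V_SD = V_DD − I_D R_D = 9.08 − 0.116 × 259 = -20.9 V.
But -20.9 V < V_ov = 0.351 V, so the device is actually in triode.
In triode I_D = k_p[V_ov V_SD − ½ V_SD²] and I_D = (V_DD − V_SD)/R_D. Equating: 243 V_SD² − 171.9 V_SD + 9.08 = 0, giving V_SD = 0.0575 V (the root below V_ov).
I_D = (9.08 − 0.0575) / 259 = 0.0348 mA.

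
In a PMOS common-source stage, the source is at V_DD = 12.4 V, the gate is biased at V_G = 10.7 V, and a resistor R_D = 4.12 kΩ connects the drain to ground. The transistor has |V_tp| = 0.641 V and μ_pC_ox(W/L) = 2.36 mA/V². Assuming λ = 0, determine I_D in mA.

V_SG = V_DD − V_G = 12.4 − 10.7 = 1.7 V, so V_ov = 1.7 − 0.641 = 1.06 V.
Assume saturation: I_D = ½ k_p V_ov² = 0.5 × 2.36 × 1.06² = 1.32 mA, giving V_SD = V_DD − I_D R_D = 12.4 − 1.32 × 4.12 = 6.95 V.
V_SD = 6.95 V ≥ V_ov = 1.06 V, confirming saturation.

I_D = 1.32 mA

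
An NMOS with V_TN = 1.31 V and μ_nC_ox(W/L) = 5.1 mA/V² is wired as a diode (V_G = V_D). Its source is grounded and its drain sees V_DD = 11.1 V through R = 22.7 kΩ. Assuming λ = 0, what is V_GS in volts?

V_GS = 1.71 V

With gate tied to drain, V_GS = V_DS ≥ V_GS − V_TN, so the device is in saturation.
KCL at the drain: ½ k_n (V_GS − V_TN)² = (V_DD − V_GS)/R.
Let x = V_GS − 1.31. Then 57.9 x² + x − 9.79 = 0, giving x = 0.403 V (positive root), so V_GS = 1.71 V.
I_D = (V_DD − V_GS)/R = (11.1 − 1.71) / 22.7 = 0.414 mA.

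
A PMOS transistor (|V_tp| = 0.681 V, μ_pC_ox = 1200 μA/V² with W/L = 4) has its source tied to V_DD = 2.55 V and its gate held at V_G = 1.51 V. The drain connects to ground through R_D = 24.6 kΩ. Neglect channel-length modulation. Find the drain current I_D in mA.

I_D = 0.101 mA

V_SG = V_DD − V_G = 2.55 − 1.51 = 1.04 V, so V_ov = 1.04 − 0.681 = 0.359 V.
k_p = μ_pC_ox · (W/L) = 4.8 mA/V².
Assume saturation: I_D = ½ k_p V_ov² = 0.5 × 4.8 × 0.359² = 0.309 mA, giving V_SD = V_DD − I_D R_D = 2.55 − 0.309 × 24.6 = -5.06 V.
But -5.06 V < V_ov = 0.359 V, so the device is actually in triode.
In triode I_D = k_p[V_ov V_SD − ½ V_SD²] and I_D = (V_DD − V_SD)/R_D. Equating: 59 V_SD² − 43.39 V_SD + 2.55 = 0, giving V_SD = 0.0644 V (the root below V_ov).
I_D = (2.55 − 0.0644) / 24.6 = 0.101 mA.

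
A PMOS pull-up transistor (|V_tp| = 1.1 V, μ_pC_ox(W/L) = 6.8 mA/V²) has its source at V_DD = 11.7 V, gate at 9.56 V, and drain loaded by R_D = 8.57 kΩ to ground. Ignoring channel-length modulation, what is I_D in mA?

I_D = 1.34 mA

V_SG = V_DD − V_G = 11.7 − 9.56 = 2.14 V, so V_ov = 2.14 − 1.1 = 1.04 V.
Assume saturation: I_D = ½ k_p V_ov² = 0.5 × 6.8 × 1.04² = 3.68 mA, giving V_SD = V_DD − I_D R_D = 11.7 − 3.68 × 8.57 = -19.8 V.
But -19.8 V < V_ov = 1.04 V, so the device is actually in triode.
In triode I_D = k_p[V_ov V_SD − ½ V_SD²] and I_D = (V_DD − V_SD)/R_D. Equating: 29.1 V_SD² − 61.61 V_SD + 11.7 = 0, giving V_SD = 0.211 V (the root below V_ov).
I_D = (11.7 − 0.211) / 8.57 = 1.34 mA.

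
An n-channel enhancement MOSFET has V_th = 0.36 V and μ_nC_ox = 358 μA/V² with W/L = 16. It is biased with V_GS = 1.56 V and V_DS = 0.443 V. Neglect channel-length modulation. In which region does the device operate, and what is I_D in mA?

Triode; I_D = 2.48 mA

k_n = μ_nC_ox · (W/L) = 5.728 mA/V².
V_ov = V_GS − V_th = 1.56 − 0.36 = 1.2 V.
Since V_DS = 0.443 V < V_ov = 1.2 V, the device is in the triode region.
I_D = k_n [V_ov · V_DS − ½ V_DS²] = 5.728 × [1.2 × 0.443 − 0.5 × 0.443²] = 2.48 mA.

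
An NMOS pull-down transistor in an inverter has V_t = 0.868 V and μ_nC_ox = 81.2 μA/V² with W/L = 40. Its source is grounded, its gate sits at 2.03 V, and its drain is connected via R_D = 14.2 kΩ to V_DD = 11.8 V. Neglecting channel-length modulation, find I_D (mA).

V_GS = V_G = 2.03 V, so V_ov = 2.03 − 0.868 = 1.16 V.
k_n = μ_nC_ox · (W/L) = 3.248 mA/V².
Assume saturation: I_D = ½ k_n V_ov² = 0.5 × 3.248 × 1.16² = 2.19 mA, giving V_DS = V_DD − I_D R_D = 11.8 − 2.19 × 14.2 = -19.3 V.
But -19.3 V < V_ov = 1.16 V, so the device is actually in triode.
In triode I_D = k_n[V_ov V_DS − ½ V_DS²] and I_D = (V_DD − V_DS)/R_D. Equating: 23.1 V_DS² − 54.59 V_DS + 11.8 = 0, giving V_DS = 0.241 V (the root below V_ov).
I_D = (11.8 − 0.241) / 14.2 = 0.814 mA.

I_D = 0.814 mA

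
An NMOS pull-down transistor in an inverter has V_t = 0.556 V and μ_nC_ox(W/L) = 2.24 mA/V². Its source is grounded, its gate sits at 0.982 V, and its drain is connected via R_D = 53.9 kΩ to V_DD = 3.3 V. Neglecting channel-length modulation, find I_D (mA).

I_D = 0.0600 mA

V_GS = V_G = 0.982 V, so V_ov = 0.982 − 0.556 = 0.426 V.
Assume saturation: I_D = ½ k_n V_ov² = 0.5 × 2.24 × 0.426² = 0.203 mA, giving V_DS = V_DD − I_D R_D = 3.3 − 0.203 × 53.9 = -7.66 V.
But -7.66 V < V_ov = 0.426 V, so the device is actually in triode.
In triode I_D = k_n[V_ov V_DS − ½ V_DS²] and I_D = (V_DD − V_DS)/R_D. Equating: 60.4 V_DS² − 52.43 V_DS + 3.3 = 0, giving V_DS = 0.0683 V (the root below V_ov).
I_D = (3.3 − 0.0683) / 53.9 = 0.06 mA.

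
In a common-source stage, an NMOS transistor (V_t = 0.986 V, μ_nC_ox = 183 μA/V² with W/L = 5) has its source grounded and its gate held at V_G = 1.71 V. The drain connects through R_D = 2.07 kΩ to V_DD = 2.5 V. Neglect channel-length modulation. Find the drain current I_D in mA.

V_GS = V_G = 1.71 V, so V_ov = 1.71 − 0.986 = 0.724 V.
k_n = μ_nC_ox · (W/L) = 0.915 mA/V².
Assume saturation: I_D = ½ k_n V_ov² = 0.5 × 0.915 × 0.724² = 0.24 mA, giving V_DS = V_DD − I_D R_D = 2.5 − 0.24 × 2.07 = 2 V.
V_DS = 2 V ≥ V_ov = 0.724 V, confirming saturation.

I_D = 0.240 mA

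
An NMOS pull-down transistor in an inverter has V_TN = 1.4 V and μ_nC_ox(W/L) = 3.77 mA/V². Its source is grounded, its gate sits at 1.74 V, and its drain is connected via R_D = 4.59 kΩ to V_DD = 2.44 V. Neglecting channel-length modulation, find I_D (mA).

I_D = 0.218 mA

V_GS = V_G = 1.74 V, so V_ov = 1.74 − 1.4 = 0.34 V.
Assume saturation: I_D = ½ k_n V_ov² = 0.5 × 3.77 × 0.34² = 0.218 mA, giving V_DS = V_DD − I_D R_D = 2.44 − 0.218 × 4.59 = 1.44 V.
V_DS = 1.44 V ≥ V_ov = 0.34 V, confirming saturation.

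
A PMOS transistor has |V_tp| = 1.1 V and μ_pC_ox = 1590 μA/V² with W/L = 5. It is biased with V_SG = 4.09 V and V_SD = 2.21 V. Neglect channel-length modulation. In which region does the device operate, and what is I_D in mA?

Triode; I_D = 33.1 mA

k_p = μ_pC_ox · (W/L) = 7.95 mA/V².
V_ov = V_SG − |V_tp| = 4.09 − 1.1 = 2.99 V.
Since V_SD = 2.21 V < V_ov = 2.99 V, the device is in the triode region.
I_D = k_p [V_ov · V_SD − ½ V_SD²] = 7.95 × [2.99 × 2.21 − 0.5 × 2.21²] = 33.1 mA.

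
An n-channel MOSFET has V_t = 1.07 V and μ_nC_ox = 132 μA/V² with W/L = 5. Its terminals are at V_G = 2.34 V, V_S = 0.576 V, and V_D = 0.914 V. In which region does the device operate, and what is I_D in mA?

Triode; I_D = 0.117 mA

V_GS = V_G − V_S = 2.34 − 0.576 = 1.76 V; V_DS = V_D − V_S = 0.914 − 0.576 = 0.338 V.
k_n = μ_nC_ox · (W/L) = 0.66 mA/V².
V_ov = V_GS − V_t = 1.76 − 1.07 = 0.694 V.
Since V_DS = 0.338 V < V_ov = 0.694 V, the device is in the triode region.
I_D = k_n [V_ov · V_DS − ½ V_DS²] = 0.66 × [0.694 × 0.338 − 0.5 × 0.338²] = 0.117 mA.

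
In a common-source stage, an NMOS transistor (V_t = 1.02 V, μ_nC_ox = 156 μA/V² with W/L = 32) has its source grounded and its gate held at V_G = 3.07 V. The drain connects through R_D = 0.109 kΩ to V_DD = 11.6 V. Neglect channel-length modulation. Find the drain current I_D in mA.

I_D = 10.5 mA

V_GS = V_G = 3.07 V, so V_ov = 3.07 − 1.02 = 2.05 V.
k_n = μ_nC_ox · (W/L) = 4.992 mA/V².
Assume saturation: I_D = ½ k_n V_ov² = 0.5 × 4.992 × 2.05² = 10.5 mA, giving V_DS = V_DD − I_D R_D = 11.6 − 10.5 × 0.109 = 10.5 V.
V_DS = 10.5 V ≥ V_ov = 2.05 V, confirming saturation.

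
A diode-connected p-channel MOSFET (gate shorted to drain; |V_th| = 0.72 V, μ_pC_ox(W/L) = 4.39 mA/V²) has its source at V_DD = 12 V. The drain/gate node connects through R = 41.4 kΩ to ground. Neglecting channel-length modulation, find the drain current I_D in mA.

I_D = 0.264 mA

With gate tied to drain, V_SG = V_SD ≥ V_SG − |V_th|, so the device is in saturation.
KCL at the drain: ½ k_p (V_SG − |V_th|)² = (V_DD − V_SG)/R.
Let x = V_SG − 0.72. Then 90.9 x² + x − 11.28 = 0, giving x = 0.347 V (positive root), so V_SG = 1.07 V.
I_D = (V_DD − V_SG)/R = (12 − 1.07) / 41.4 = 0.264 mA.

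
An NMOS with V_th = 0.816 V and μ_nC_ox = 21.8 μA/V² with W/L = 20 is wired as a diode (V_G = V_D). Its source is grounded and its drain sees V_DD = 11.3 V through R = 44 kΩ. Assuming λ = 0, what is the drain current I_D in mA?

I_D = 0.216 mA

With gate tied to drain, V_GS = V_DS ≥ V_GS − V_th, so the device is in saturation.
k_n = μ_nC_ox · (W/L) = 0.436 mA/V².
KCL at the drain: ½ k_n (V_GS − V_th)² = (V_DD − V_GS)/R.
Let x = V_GS − 0.816. Then 9.59 x² + x − 10.48 = 0, giving x = 0.995 V (positive root), so V_GS = 1.81 V.
I_D = (V_DD − V_GS)/R = (11.3 − 1.81) / 44 = 0.216 mA.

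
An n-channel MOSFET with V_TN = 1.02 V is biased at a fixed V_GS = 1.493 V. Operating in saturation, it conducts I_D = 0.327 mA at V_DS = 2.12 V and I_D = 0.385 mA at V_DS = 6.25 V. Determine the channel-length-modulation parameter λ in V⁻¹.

With V_GS fixed, I_D ∝ (1 + λ V_DS) in saturation, so I_D2/I_D1 = (1 + λ V_DS2)/(1 + λ V_DS1).
0.385/0.327 = 1.177 = (1 + 6.25 λ)/(1 + 2.12 λ).
Solving: λ (I_D1 V_DS2 − I_D2 V_DS1) = I_D2 − I_D1, so λ = (0.385 − 0.327) / (0.327 × 6.25 − 0.385 × 2.12) = 0.058 / 1.23 = 0.0472 V⁻¹.

λ = 0.0472 V⁻¹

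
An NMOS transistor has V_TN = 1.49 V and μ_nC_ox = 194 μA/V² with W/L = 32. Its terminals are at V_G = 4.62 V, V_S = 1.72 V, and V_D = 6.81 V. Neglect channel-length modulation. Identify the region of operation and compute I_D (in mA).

Saturation; I_D = 6.17 mA

V_GS = V_G − V_S = 4.62 − 1.72 = 2.9 V; V_DS = V_D − V_S = 6.81 − 1.72 = 5.09 V.
k_n = μ_nC_ox · (W/L) = 6.208 mA/V².
V_ov = V_GS − V_TN = 2.9 − 1.49 = 1.41 V.
Since V_DS = 5.09 V ≥ V_ov = 1.41 V, the device is in saturation.
I_D = ½ k_n V_ov² = 0.5 × 6.208 × 1.41² = 6.17 mA.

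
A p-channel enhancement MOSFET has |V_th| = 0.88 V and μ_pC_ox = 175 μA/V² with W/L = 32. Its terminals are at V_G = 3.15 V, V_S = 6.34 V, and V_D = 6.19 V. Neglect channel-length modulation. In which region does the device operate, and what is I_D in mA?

V_SG = V_S − V_G = 6.34 − 3.15 = 3.19 V; V_SD = V_S − V_D = 6.34 − 6.19 = 0.15 V.
k_p = μ_pC_ox · (W/L) = 5.6 mA/V².
V_ov = V_SG − |V_th| = 3.19 − 0.88 = 2.31 V.
Since V_SD = 0.15 V < V_ov = 2.31 V, the device is in the triode region.
I_D = k_p [V_ov · V_SD − ½ V_SD²] = 5.6 × [2.31 × 0.15 − 0.5 × 0.15²] = 1.88 mA.

Triode; I_D = 1.88 mA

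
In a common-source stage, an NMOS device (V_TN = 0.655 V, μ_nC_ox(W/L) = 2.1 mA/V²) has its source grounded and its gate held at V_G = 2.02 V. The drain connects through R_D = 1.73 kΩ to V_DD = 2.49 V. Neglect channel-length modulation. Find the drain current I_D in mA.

I_D = 1.16 mA

V_GS = V_G = 2.02 V, so V_ov = 2.02 − 0.655 = 1.36 V.
Assume saturation: I_D = ½ k_n V_ov² = 0.5 × 2.1 × 1.36² = 1.96 mA, giving V_DS = V_DD − I_D R_D = 2.49 − 1.96 × 1.73 = -0.895 V.
But -0.895 V < V_ov = 1.36 V, so the device is actually in triode.
In triode I_D = k_n[V_ov V_DS − ½ V_DS²] and I_D = (V_DD − V_DS)/R_D. Equating: 1.82 V_DS² − 5.959 V_DS + 2.49 = 0, giving V_DS = 0.491 V (the root below V_ov).
I_D = (2.49 − 0.491) / 1.73 = 1.16 mA.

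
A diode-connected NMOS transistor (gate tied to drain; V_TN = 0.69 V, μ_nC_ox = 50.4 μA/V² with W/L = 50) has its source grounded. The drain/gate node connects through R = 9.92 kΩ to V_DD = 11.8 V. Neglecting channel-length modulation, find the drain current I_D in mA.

I_D = 1.03 mA

With gate tied to drain, V_GS = V_DS ≥ V_GS − V_TN, so the device is in saturation.
k_n = μ_nC_ox · (W/L) = 2.52 mA/V².
KCL at the drain: ½ k_n (V_GS − V_TN)² = (V_DD − V_GS)/R.
Let x = V_GS − 0.69. Then 12.5 x² + x − 11.11 = 0, giving x = 0.904 V (positive root), so V_GS = 1.59 V.
I_D = (V_DD − V_GS)/R = (11.8 − 1.59) / 9.92 = 1.03 mA.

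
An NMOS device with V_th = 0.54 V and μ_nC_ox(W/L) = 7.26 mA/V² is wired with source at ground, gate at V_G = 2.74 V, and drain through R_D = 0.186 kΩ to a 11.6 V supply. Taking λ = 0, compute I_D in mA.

V_GS = V_G = 2.74 V, so V_ov = 2.74 − 0.54 = 2.2 V.
Assume saturation: I_D = ½ k_n V_ov² = 0.5 × 7.26 × 2.2² = 17.6 mA, giving V_DS = V_DD − I_D R_D = 11.6 − 17.6 × 0.186 = 8.33 V.
V_DS = 8.33 V ≥ V_ov = 2.2 V, confirming saturation.

I_D = 17.6 mA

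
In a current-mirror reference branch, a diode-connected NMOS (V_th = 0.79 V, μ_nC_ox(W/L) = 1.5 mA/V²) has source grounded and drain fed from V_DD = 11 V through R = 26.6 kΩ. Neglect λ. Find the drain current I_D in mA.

I_D = 0.358 mA

With gate tied to drain, V_GS = V_DS ≥ V_GS − V_th, so the device is in saturation.
KCL at the drain: ½ k_n (V_GS − V_th)² = (V_DD − V_GS)/R.
Let x = V_GS − 0.79. Then 20 x² + x − 10.21 = 0, giving x = 0.691 V (positive root), so V_GS = 1.48 V.
I_D = (V_DD − V_GS)/R = (11 − 1.48) / 26.6 = 0.358 mA.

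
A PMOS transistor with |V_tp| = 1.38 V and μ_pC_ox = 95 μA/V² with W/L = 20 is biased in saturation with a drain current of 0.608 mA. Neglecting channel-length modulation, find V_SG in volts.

V_SG = 2.18 V

k_p = μ_pC_ox · (W/L) = 1.9 mA/V².
In saturation I_D = ½ k_p (V_SG − |V_tp|)², so V_SG − |V_tp| = √(2 I_D / k_p) = √(2 × 0.608 / 1.9) = 0.8 V.
V_SG = 1.38 + 0.8 = 2.18 V.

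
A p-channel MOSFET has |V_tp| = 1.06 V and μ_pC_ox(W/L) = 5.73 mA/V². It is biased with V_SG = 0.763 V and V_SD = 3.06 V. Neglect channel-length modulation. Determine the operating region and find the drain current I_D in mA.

V_SG = 0.763 V < |V_tp| = 1.06 V, so the transistor is in cutoff.

Cutoff; I_D = 0 mA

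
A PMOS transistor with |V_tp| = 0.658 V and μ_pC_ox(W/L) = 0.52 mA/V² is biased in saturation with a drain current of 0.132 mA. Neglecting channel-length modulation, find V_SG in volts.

In saturation I_D = ½ k_p (V_SG − |V_tp|)², so V_SG − |V_tp| = √(2 I_D / k_p) = √(2 × 0.132 / 0.52) = 0.713 V.
V_SG = 0.658 + 0.713 = 1.37 V.

V_SG = 1.37 V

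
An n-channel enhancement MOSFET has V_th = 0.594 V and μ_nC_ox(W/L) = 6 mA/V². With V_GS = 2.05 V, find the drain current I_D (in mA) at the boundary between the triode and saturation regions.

I_D = 6.36 mA

At the boundary V_DS = V_ov = V_GS − V_th = 2.05 − 0.594 = 1.46 V.
I_D = ½ k_n V_ov² = 0.5 × 6 × 1.46² = 6.36 mA.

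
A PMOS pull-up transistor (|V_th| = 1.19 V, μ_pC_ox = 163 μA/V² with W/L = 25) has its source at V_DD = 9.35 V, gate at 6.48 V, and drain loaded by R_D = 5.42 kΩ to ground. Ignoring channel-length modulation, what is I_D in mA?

I_D = 1.68 mA

V_SG = V_DD − V_G = 9.35 − 6.48 = 2.87 V, so V_ov = 2.87 − 1.19 = 1.68 V.
k_p = μ_pC_ox · (W/L) = 4.075 mA/V².
Assume saturation: I_D = ½ k_p V_ov² = 0.5 × 4.075 × 1.68² = 5.75 mA, giving V_SD = V_DD − I_D R_D = 9.35 − 5.75 × 5.42 = -21.8 V.
But -21.8 V < V_ov = 1.68 V, so the device is actually in triode.
In triode I_D = k_p[V_ov V_SD − ½ V_SD²] and I_D = (V_DD − V_SD)/R_D. Equating: 11 V_SD² − 38.11 V_SD + 9.35 = 0, giving V_SD = 0.266 V (the root below V_ov).
I_D = (9.35 − 0.266) / 5.42 = 1.68 mA.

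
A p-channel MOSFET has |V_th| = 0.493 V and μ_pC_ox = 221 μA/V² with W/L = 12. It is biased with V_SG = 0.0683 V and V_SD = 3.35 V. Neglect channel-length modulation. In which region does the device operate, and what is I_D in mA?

Cutoff; I_D = 0 mA

V_SG = 0.0683 V < |V_th| = 0.493 V, so the transistor is in cutoff.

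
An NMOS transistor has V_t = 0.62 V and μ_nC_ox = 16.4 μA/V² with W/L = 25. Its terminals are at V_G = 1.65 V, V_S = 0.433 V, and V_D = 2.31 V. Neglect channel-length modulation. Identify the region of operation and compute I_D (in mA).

Saturation; I_D = 0.0731 mA

V_GS = V_G − V_S = 1.65 − 0.433 = 1.22 V; V_DS = V_D − V_S = 2.31 − 0.433 = 1.88 V.
k_n = μ_nC_ox · (W/L) = 0.41 mA/V².
V_ov = V_GS − V_t = 1.22 − 0.62 = 0.597 V.
Since V_DS = 1.88 V ≥ V_ov = 0.597 V, the device is in saturation.
I_D = ½ k_n V_ov² = 0.5 × 0.41 × 0.597² = 0.0731 mA.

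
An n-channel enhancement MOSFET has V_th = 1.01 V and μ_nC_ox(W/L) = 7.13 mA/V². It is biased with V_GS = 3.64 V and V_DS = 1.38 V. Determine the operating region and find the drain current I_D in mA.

Triode; I_D = 19.1 mA

V_ov = V_GS − V_th = 3.64 − 1.01 = 2.63 V.
Since V_DS = 1.38 V < V_ov = 2.63 V, the device is in the triode region.
I_D = k_n [V_ov · V_DS − ½ V_DS²] = 7.13 × [2.63 × 1.38 − 0.5 × 1.38²] = 19.1 mA.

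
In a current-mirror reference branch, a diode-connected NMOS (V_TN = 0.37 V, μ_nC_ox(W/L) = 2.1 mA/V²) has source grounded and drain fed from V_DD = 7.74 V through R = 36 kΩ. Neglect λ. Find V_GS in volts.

V_GS = 0.799 V

With gate tied to drain, V_GS = V_DS ≥ V_GS − V_TN, so the device is in saturation.
KCL at the drain: ½ k_n (V_GS − V_TN)² = (V_DD − V_GS)/R.
Let x = V_GS − 0.37. Then 37.8 x² + x − 7.37 = 0, giving x = 0.429 V (positive root), so V_GS = 0.799 V.
I_D = (V_DD − V_GS)/R = (7.74 − 0.799) / 36 = 0.193 mA.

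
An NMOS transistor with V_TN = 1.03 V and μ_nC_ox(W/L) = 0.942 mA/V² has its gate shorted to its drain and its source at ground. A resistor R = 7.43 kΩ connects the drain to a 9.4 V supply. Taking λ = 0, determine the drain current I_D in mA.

With gate tied to drain, V_GS = V_DS ≥ V_GS − V_TN, so the device is in saturation.
KCL at the drain: ½ k_n (V_GS − V_TN)² = (V_DD − V_GS)/R.
Let x = V_GS − 1.03. Then 3.5 x² + x − 8.37 = 0, giving x = 1.41 V (positive root), so V_GS = 2.44 V.
I_D = (V_DD − V_GS)/R = (9.4 − 2.44) / 7.43 = 0.937 mA.

I_D = 0.937 mA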